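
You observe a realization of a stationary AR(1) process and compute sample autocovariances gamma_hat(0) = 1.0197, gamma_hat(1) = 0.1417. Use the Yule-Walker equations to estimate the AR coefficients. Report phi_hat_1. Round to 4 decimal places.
\hat\phi_{1} = 0.1390

The Yule-Walker equations for an AR(p) process read, in matrix form,
  Gamma_p phi = r_p,   with   (Gamma_p)_{ij} = gamma(|i - j|),
                       (r_p)_i = gamma(i),   i,j = 1..p.
Substitute the sample gammas (Toeplitz matrix and right-hand side of size 1):
  Gamma_p = [[1.0197]]
  r_p     = [0.1417]
With p = 1 this is the single equation gamma(0) phi_1 = gamma(1):
  phi_hat_1 = gamma(1) / gamma(0) = 0.1417 / 1.0197 = 0.1390.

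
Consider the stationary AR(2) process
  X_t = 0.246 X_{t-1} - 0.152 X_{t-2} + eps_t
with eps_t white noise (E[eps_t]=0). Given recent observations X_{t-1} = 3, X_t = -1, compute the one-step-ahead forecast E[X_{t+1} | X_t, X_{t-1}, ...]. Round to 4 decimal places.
E[X_{t+1} \mid \mathcal F_t] = -0.7020

For an AR(p) model X_t = c + sum_i phi_i X_{t-i} + eps_t, the
one-step-ahead conditional mean is
  E[X_{t+1} | X_t, ...] = c + sum_i phi_i X_{t+1-i}.
Substitute known values:
  E[X_{t+1} | ...] = (0.246) * (-1) + (-0.152) * (3)
                   = -0.7020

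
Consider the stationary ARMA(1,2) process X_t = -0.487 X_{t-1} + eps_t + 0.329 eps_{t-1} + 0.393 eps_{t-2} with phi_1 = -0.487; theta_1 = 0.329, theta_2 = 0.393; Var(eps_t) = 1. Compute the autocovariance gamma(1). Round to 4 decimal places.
\gamma(1) = -0.3732

Multiply the model equation by X_{t-k} and take expectations. With theta_0 = psi_0 = 1 and psi_j the MA(infinity) weights, this gives
  gamma(k) - sum_i phi_i gamma(k-i) = c_k,
  c_k = sigma^2 * sum_{j=k..q} theta_j psi_{j-k}   (c_k = 0 for k > q),
using gamma(-m) = gamma(m).
psi-weights needed (psi_j = theta_j + sum_i phi_i psi_{j-i}):
  psi_1 = theta_1 + phi_1 = 0.329 + (-0.487) = -0.158
  psi_2 = theta_2 + phi_1 psi_1 = 0.393 + (-0.487)(-0.158) = 0.469946
Right-hand sides:
  c_0 = sigma^2 (1 + theta_1 psi_1 + theta_2 psi_2) = 1 * (1 + (0.329)(-0.158) + (0.393)(0.469946)) = 1 * 1.132707 = 1.132707
  c_1 = sigma^2 (theta_1 + theta_2 psi_1) = 1 * (0.329 + (0.393)(-0.158)) = 0.266906
  c_2 = sigma^2 theta_2 = 1 * (0.393) = 0.393
Equations for k = 0 and k = 1 (AR order 1):
  gamma(0) = phi_1 gamma(1) + c_0
  gamma(1) = phi_1 gamma(0) + c_1
Substituting the second into the first: gamma(0) (1 - phi_1^2) = c_0 + phi_1 c_1, so
  gamma(0) = (c_0 + phi_1 c_1) / (1 - phi_1^2) = (1.132707 + (-0.487)(0.266906)) / (1 - (-0.487)^2) = 1.002724 / 0.762831 = 1.314477.
  gamma(1) = phi_1 gamma(0) + c_1 = (-0.487)(1.314477) + (0.266906) = -0.373244.
Therefore gamma(1) = -0.3732 (to 4 decimal places).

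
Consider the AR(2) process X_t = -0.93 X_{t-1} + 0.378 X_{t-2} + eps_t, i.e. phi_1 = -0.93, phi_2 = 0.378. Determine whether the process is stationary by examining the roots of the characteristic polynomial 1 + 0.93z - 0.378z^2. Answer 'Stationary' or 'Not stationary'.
\text{Not stationary}

The AR(p) characteristic polynomial is P(z) = 1 + 0.93z - 0.378z^2.
Stationarity requires all roots to lie outside the unit circle, i.e. |z| > 1 for every root.
Set 1 + (0.93) z + (-0.378) z^2 = 0, i.e. a z^2 + b z + c = 0 with a = -0.378, b = 0.93, c = 1.
Discriminant D = b^2 - 4ac = (0.93)^2 - 4*(-0.378)*1 = 0.8649 - (-1.512) = 2.3769.
D >= 0, so the roots are real: z = (-b +/- sqrt(D)) / (2a) = (-0.93 +/- 1.54172) / (-0.756).
  z_1 = (-0.93 + 1.54172) / (-0.756) = -0.8092,   |z_1| = 0.8092.
  z_2 = (-0.93 - 1.54172) / (-0.756) = 3.2695,   |z_2| = 3.2695.
Moduli of all roots: 0.8092, 3.2695.
All moduli strictly greater than 1? No.
Verdict: Not stationary.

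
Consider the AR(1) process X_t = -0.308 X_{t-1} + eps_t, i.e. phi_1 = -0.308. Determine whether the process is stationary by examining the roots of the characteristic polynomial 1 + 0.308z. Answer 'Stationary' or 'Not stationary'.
\text{Stationary}

The AR(p) characteristic polynomial is P(z) = 1 + 0.308z.
Stationarity requires all roots to lie outside the unit circle, i.e. |z| > 1 for every root.
This is linear in z: 1 + (0.308) z = 0  =>  z = -1/(0.308) = -3.246753,  |z| = 3.246753.
Moduli of all roots: 3.2468.
All moduli strictly greater than 1? Yes.
Verdict: Stationary.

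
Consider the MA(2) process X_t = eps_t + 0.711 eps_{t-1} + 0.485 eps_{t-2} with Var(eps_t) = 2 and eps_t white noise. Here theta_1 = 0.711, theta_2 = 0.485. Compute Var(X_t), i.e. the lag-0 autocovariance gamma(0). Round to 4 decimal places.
\gamma(0) = 3.4815

For an MA(q) process X_t = eps_t + sum_i theta_i eps_{t-i} with
Var(eps_t) = sigma^2, the variance is
  gamma(0) = sigma^2 * (1 + sum_i theta_i^2).
  sum_i theta_i^2 = (0.711)^2 + (0.485)^2 = 0.505521 + 0.235225 = 0.740746.
  gamma(0) = 2 * (1 + 0.740746) = 2 * 1.740746 = 3.481492, which rounds to 3.4815.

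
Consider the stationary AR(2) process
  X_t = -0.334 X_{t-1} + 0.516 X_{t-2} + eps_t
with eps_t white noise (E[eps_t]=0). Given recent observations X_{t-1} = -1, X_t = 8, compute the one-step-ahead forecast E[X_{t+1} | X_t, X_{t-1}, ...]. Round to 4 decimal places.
E[X_{t+1} \mid \mathcal F_t] = -3.1880

For an AR(p) model X_t = c + sum_i phi_i X_{t-i} + eps_t, the
one-step-ahead conditional mean is
  E[X_{t+1} | X_t, ...] = c + sum_i phi_i X_{t+1-i}.
Substitute known values:
  E[X_{t+1} | ...] = (-0.334) * (8) + (0.516) * (-1)
                   = -3.1880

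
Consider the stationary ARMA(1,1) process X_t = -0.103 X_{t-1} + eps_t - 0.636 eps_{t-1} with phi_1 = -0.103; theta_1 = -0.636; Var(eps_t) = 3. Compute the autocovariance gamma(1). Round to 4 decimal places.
\gamma(1) = -2.3876

Multiply the model equation by X_{t-k} and take expectations. With theta_0 = psi_0 = 1 and psi_j the MA(infinity) weights, this gives
  gamma(k) - sum_i phi_i gamma(k-i) = c_k,
  c_k = sigma^2 * sum_{j=k..q} theta_j psi_{j-k}   (c_k = 0 for k > q),
using gamma(-m) = gamma(m).
psi-weights needed (psi_j = theta_j + sum_i phi_i psi_{j-i}):
  psi_1 = theta_1 + phi_1 = -0.636 + (-0.103) = -0.739
Right-hand sides:
  c_0 = sigma^2 (1 + theta_1 psi_1) = 3 * (1 + (-0.636)(-0.739)) = 3 * 1.470004 = 4.410012
  c_1 = sigma^2 theta_1 = 3 * (-0.636) = -1.908
  c_2 = 0
Equations for k = 0 and k = 1 (AR order 1):
  gamma(0) = phi_1 gamma(1) + c_0
  gamma(1) = phi_1 gamma(0) + c_1
Substituting the second into the first: gamma(0) (1 - phi_1^2) = c_0 + phi_1 c_1, so
  gamma(0) = (c_0 + phi_1 c_1) / (1 - phi_1^2) = (4.410012 + (-0.103)(-1.908)) / (1 - (-0.103)^2) = 4.606536 / 0.989391 = 4.655931.
  gamma(1) = phi_1 gamma(0) + c_1 = (-0.103)(4.655931) + (-1.908) = -2.387561.
Therefore gamma(1) = -2.3876 (to 4 decimal places).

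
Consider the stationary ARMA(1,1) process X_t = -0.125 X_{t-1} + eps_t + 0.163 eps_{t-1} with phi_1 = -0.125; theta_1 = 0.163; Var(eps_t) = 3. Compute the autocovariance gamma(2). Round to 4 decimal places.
\gamma(2) = -0.0142

Multiply the model equation by X_{t-k} and take expectations. With theta_0 = psi_0 = 1 and psi_j the MA(infinity) weights, this gives
  gamma(k) - sum_i phi_i gamma(k-i) = c_k,
  c_k = sigma^2 * sum_{j=k..q} theta_j psi_{j-k}   (c_k = 0 for k > q),
using gamma(-m) = gamma(m).
psi-weights needed (psi_j = theta_j + sum_i phi_i psi_{j-i}):
  psi_1 = theta_1 + phi_1 = 0.163 + (-0.125) = 0.038
Right-hand sides:
  c_0 = sigma^2 (1 + theta_1 psi_1) = 3 * (1 + (0.163)(0.038)) = 3 * 1.006194 = 3.018582
  c_1 = sigma^2 theta_1 = 3 * (0.163) = 0.489
  c_2 = 0
Equations for k = 0 and k = 1 (AR order 1):
  gamma(0) = phi_1 gamma(1) + c_0
  gamma(1) = phi_1 gamma(0) + c_1
Substituting the second into the first: gamma(0) (1 - phi_1^2) = c_0 + phi_1 c_1, so
  gamma(0) = (c_0 + phi_1 c_1) / (1 - phi_1^2) = (3.018582 + (-0.125)(0.489)) / (1 - (-0.125)^2) = 2.957457 / 0.984375 = 3.004401.
  gamma(1) = phi_1 gamma(0) + c_1 = (-0.125)(3.004401) + (0.489) = 0.11345.
For k = 2 (> q): gamma(2) = phi_1 gamma(1) = (-0.125)(0.11345) = -0.014181.
Therefore gamma(2) = -0.0142 (to 4 decimal places).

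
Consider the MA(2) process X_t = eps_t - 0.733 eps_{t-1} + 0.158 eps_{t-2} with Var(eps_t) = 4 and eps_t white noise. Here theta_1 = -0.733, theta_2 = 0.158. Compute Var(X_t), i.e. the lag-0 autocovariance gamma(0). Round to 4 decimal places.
\gamma(0) = 6.2490

For an MA(q) process X_t = eps_t + sum_i theta_i eps_{t-i} with
Var(eps_t) = sigma^2, the variance is
  gamma(0) = sigma^2 * (1 + sum_i theta_i^2).
  sum_i theta_i^2 = (-0.733)^2 + (0.158)^2 = 0.537289 + 0.024964 = 0.562253.
  gamma(0) = 4 * (1 + 0.562253) = 4 * 1.562253 = 6.249012, which rounds to 6.2490.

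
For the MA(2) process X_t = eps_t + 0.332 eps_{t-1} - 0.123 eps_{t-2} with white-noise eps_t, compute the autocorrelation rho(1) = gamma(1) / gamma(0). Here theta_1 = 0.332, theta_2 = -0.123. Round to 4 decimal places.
\rho(1) = 0.2587

For an MA(q) process with theta_0 = 1, the autocovariance is
  gamma(k) = sigma^2 * sum_{i=0..q-k} theta_i * theta_{i+k},
and rho(k) = gamma(k) / gamma(0). Sigma^2 cancels.
  numerator   = (1)*(0.332) + (0.332)*(-0.123) = 0.291164.
  denominator = (1)^2 + (0.332)^2 + (-0.123)^2 = 1.125353.
  rho(1) = 0.291164 / 1.125353 = 0.2587.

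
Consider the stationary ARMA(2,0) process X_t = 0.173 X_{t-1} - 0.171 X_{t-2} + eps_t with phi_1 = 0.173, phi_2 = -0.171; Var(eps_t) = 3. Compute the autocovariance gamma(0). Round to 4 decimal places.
\gamma(0) = 3.1593

Multiply the model equation by X_{t-k} and take expectations. With theta_0 = psi_0 = 1 and psi_j the MA(infinity) weights, this gives
  gamma(k) - sum_i phi_i gamma(k-i) = c_k,
  c_k = sigma^2 * sum_{j=k..q} theta_j psi_{j-k}   (c_k = 0 for k > q),
using gamma(-m) = gamma(m).
Pure AR (q = 0): c_0 = sigma^2 = 3, c_k = 0 for k >= 1.
Equations for k = 0, 1, 2 (AR order 2, c_2 = 0):
  (E0) gamma(0) = phi_1 gamma(1) + phi_2 gamma(2) + c_0
  (E1) gamma(1) = phi_1 gamma(0) + phi_2 gamma(1) + c_1
  (E2) gamma(2) = phi_1 gamma(1) + phi_2 gamma(0)
From (E1): gamma(1) = A gamma(0) + B with
  A = phi_1 / (1 - phi_2) = 0.173 / 1.171 = 0.147737,   B = c_1 / (1 - phi_2) = 0 / 1.171 = 0.
Insert (E2) into (E0): gamma(0) (1 - phi_2^2) = phi_1 (1 + phi_2) gamma(1) + c_0.
  phi_1 (1 + phi_2) = (0.173)(0.829) = 0.143417,   1 - phi_2^2 = 0.970759.
Replace gamma(1) by A gamma(0) + B and collect gamma(0):
  gamma(0) [0.970759 - (0.143417)(0.147737)] = c_0 = 3
  gamma(0) * 0.949571 = 3
  gamma(0) = 3 / 0.949571 = 3.159321.
Therefore gamma(0) = 3.1593 (to 4 decimal places).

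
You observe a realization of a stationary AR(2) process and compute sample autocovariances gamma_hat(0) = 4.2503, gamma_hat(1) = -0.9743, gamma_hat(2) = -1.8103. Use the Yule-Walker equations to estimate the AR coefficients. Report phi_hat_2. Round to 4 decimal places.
\hat\phi_{2} = -0.5050

The Yule-Walker equations for an AR(p) process read, in matrix form,
  Gamma_p phi = r_p,   with   (Gamma_p)_{ij} = gamma(|i - j|),
                       (r_p)_i = gamma(i),   i,j = 1..p.
Substitute the sample gammas (Toeplitz matrix and right-hand side of size 2):
  Gamma_p = [[4.2503, -0.9743], [-0.9743, 4.2503]]
  r_p     = [-0.9743, -1.8103]
Written out:
  4.2503 phi_1 - 0.9743 phi_2 = -0.9743
  -0.9743 phi_1 + 4.2503 phi_2 = -1.8103
Solve by Cramer's rule:
  det = gamma(0)^2 - gamma(1)^2 = (4.2503)^2 - (-0.9743)^2 = 18.06505009 - 0.94926049 = 17.1157896
  phi_hat_1 = [gamma(1) gamma(0) - gamma(1) gamma(2)] / det = [(-0.9743)(4.2503) - (-0.9743)(-1.8103)] / 17.1157896 = -5.90484258 / 17.1157896 = -0.345
  phi_hat_2 = [gamma(0) gamma(2) - gamma(1)^2] / det = [(4.2503)(-1.8103) - (-0.9743)^2] / 17.1157896 = -8.64357858 / 17.1157896 = -0.505
So phi_hat = [-0.3450, -0.5050].
Therefore phi_hat_2 = -0.5050.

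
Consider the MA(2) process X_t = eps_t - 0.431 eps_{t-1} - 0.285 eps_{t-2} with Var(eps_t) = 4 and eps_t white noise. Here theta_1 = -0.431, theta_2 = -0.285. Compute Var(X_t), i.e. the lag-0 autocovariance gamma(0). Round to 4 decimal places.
\gamma(0) = 5.0679

For an MA(q) process X_t = eps_t + sum_i theta_i eps_{t-i} with
Var(eps_t) = sigma^2, the variance is
  gamma(0) = sigma^2 * (1 + sum_i theta_i^2).
  sum_i theta_i^2 = (-0.431)^2 + (-0.285)^2 = 0.185761 + 0.081225 = 0.266986.
  gamma(0) = 4 * (1 + 0.266986) = 4 * 1.266986 = 5.067944, which rounds to 5.0679.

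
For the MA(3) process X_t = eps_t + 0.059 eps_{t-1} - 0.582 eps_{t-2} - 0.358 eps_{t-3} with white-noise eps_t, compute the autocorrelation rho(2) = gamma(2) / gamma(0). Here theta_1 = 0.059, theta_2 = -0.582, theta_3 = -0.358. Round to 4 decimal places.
\rho(2) = -0.4102

For an MA(q) process with theta_0 = 1, the autocovariance is
  gamma(k) = sigma^2 * sum_{i=0..q-k} theta_i * theta_{i+k},
and rho(k) = gamma(k) / gamma(0). Sigma^2 cancels.
  numerator   = (1)*(-0.582) + (0.059)*(-0.358) = -0.603122.
  denominator = (1)^2 + (0.059)^2 + (-0.582)^2 + (-0.358)^2 = 1.470369.
  rho(2) = -0.603122 / 1.470369 = -0.4102.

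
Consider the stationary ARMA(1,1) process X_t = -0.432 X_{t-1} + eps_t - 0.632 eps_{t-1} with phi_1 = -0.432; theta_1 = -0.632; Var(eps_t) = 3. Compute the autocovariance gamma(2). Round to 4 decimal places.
\gamma(2) = 2.1582

Multiply the model equation by X_{t-k} and take expectations. With theta_0 = psi_0 = 1 and psi_j the MA(infinity) weights, this gives
  gamma(k) - sum_i phi_i gamma(k-i) = c_k,
  c_k = sigma^2 * sum_{j=k..q} theta_j psi_{j-k}   (c_k = 0 for k > q),
using gamma(-m) = gamma(m).
psi-weights needed (psi_j = theta_j + sum_i phi_i psi_{j-i}):
  psi_1 = theta_1 + phi_1 = -0.632 + (-0.432) = -1.064
Right-hand sides:
  c_0 = sigma^2 (1 + theta_1 psi_1) = 3 * (1 + (-0.632)(-1.064)) = 3 * 1.672448 = 5.017344
  c_1 = sigma^2 theta_1 = 3 * (-0.632) = -1.896
  c_2 = 0
Equations for k = 0 and k = 1 (AR order 1):
  gamma(0) = phi_1 gamma(1) + c_0
  gamma(1) = phi_1 gamma(0) + c_1
Substituting the second into the first: gamma(0) (1 - phi_1^2) = c_0 + phi_1 c_1, so
  gamma(0) = (c_0 + phi_1 c_1) / (1 - phi_1^2) = (5.017344 + (-0.432)(-1.896)) / (1 - (-0.432)^2) = 5.836416 / 0.813376 = 7.175545.
  gamma(1) = phi_1 gamma(0) + c_1 = (-0.432)(7.175545) + (-1.896) = -4.995835.
For k = 2 (> q): gamma(2) = phi_1 gamma(1) = (-0.432)(-4.995835) = 2.158201.
Therefore gamma(2) = 2.1582 (to 4 decimal places).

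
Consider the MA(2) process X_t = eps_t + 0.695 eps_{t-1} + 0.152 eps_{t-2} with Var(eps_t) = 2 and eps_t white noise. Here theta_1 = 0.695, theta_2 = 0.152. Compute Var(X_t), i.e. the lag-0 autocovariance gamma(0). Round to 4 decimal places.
\gamma(0) = 3.0123

For an MA(q) process X_t = eps_t + sum_i theta_i eps_{t-i} with
Var(eps_t) = sigma^2, the variance is
  gamma(0) = sigma^2 * (1 + sum_i theta_i^2).
  sum_i theta_i^2 = (0.695)^2 + (0.152)^2 = 0.483025 + 0.023104 = 0.506129.
  gamma(0) = 2 * (1 + 0.506129) = 2 * 1.506129 = 3.012258, which rounds to 3.0123.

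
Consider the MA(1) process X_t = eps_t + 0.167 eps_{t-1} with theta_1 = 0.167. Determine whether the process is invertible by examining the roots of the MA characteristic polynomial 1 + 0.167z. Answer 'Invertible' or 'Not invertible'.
\text{Invertible}

The MA(q) characteristic polynomial is P(z) = 1 + 0.167z.
Invertibility requires all roots to lie outside the unit circle, i.e. |z| > 1 for every root.
This is linear in z: 1 + (0.167) z = 0  =>  z = -1/(0.167) = -5.988024,  |z| = 5.988024.
Moduli of all roots: 5.9880.
All moduli strictly greater than 1? Yes.
Verdict: Invertible.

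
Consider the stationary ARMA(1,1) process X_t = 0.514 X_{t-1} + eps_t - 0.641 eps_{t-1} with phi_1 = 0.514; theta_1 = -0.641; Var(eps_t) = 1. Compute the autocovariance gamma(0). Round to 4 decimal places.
\gamma(0) = 1.0219

Multiply the model equation by X_{t-k} and take expectations. With theta_0 = psi_0 = 1 and psi_j the MA(infinity) weights, this gives
  gamma(k) - sum_i phi_i gamma(k-i) = c_k,
  c_k = sigma^2 * sum_{j=k..q} theta_j psi_{j-k}   (c_k = 0 for k > q),
using gamma(-m) = gamma(m).
psi-weights needed (psi_j = theta_j + sum_i phi_i psi_{j-i}):
  psi_1 = theta_1 + phi_1 = -0.641 + (0.514) = -0.127
Right-hand sides:
  c_0 = sigma^2 (1 + theta_1 psi_1) = 1 * (1 + (-0.641)(-0.127)) = 1 * 1.081407 = 1.081407
  c_1 = sigma^2 theta_1 = 1 * (-0.641) = -0.641
  c_2 = 0
Equations for k = 0 and k = 1 (AR order 1):
  gamma(0) = phi_1 gamma(1) + c_0
  gamma(1) = phi_1 gamma(0) + c_1
Substituting the second into the first: gamma(0) (1 - phi_1^2) = c_0 + phi_1 c_1, so
  gamma(0) = (c_0 + phi_1 c_1) / (1 - phi_1^2) = (1.081407 + (0.514)(-0.641)) / (1 - (0.514)^2) = 0.751933 / 0.735804 = 1.02192.
Therefore gamma(0) = 1.0219 (to 4 decimal places).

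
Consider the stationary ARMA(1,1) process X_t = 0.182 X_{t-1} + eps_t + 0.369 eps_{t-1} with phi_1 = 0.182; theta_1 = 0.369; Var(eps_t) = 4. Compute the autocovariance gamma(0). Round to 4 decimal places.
\gamma(0) = 5.2560

Multiply the model equation by X_{t-k} and take expectations. With theta_0 = psi_0 = 1 and psi_j the MA(infinity) weights, this gives
  gamma(k) - sum_i phi_i gamma(k-i) = c_k,
  c_k = sigma^2 * sum_{j=k..q} theta_j psi_{j-k}   (c_k = 0 for k > q),
using gamma(-m) = gamma(m).
psi-weights needed (psi_j = theta_j + sum_i phi_i psi_{j-i}):
  psi_1 = theta_1 + phi_1 = 0.369 + (0.182) = 0.551
Right-hand sides:
  c_0 = sigma^2 (1 + theta_1 psi_1) = 4 * (1 + (0.369)(0.551)) = 4 * 1.203319 = 4.813276
  c_1 = sigma^2 theta_1 = 4 * (0.369) = 1.476
  c_2 = 0
Equations for k = 0 and k = 1 (AR order 1):
  gamma(0) = phi_1 gamma(1) + c_0
  gamma(1) = phi_1 gamma(0) + c_1
Substituting the second into the first: gamma(0) (1 - phi_1^2) = c_0 + phi_1 c_1, so
  gamma(0) = (c_0 + phi_1 c_1) / (1 - phi_1^2) = (4.813276 + (0.182)(1.476)) / (1 - (0.182)^2) = 5.081908 / 0.966876 = 5.256008.
Therefore gamma(0) = 5.2560 (to 4 decimal places).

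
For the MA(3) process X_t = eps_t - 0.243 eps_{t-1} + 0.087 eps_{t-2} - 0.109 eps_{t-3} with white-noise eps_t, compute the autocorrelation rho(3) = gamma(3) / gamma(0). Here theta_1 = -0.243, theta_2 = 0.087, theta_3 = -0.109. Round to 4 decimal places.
\rho(3) = -0.1011

For an MA(q) process with theta_0 = 1, the autocovariance is
  gamma(k) = sigma^2 * sum_{i=0..q-k} theta_i * theta_{i+k},
and rho(k) = gamma(k) / gamma(0). Sigma^2 cancels.
  numerator   = (1)*(-0.109) = -0.109.
  denominator = (1)^2 + (-0.243)^2 + (0.087)^2 + (-0.109)^2 = 1.078499.
  rho(3) = -0.109 / 1.078499 = -0.1011.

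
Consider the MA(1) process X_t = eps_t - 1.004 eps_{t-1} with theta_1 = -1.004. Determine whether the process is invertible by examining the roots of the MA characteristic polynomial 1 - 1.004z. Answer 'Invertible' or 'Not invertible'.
\text{Not invertible}

The MA(q) characteristic polynomial is P(z) = 1 - 1.004z.
Invertibility requires all roots to lie outside the unit circle, i.e. |z| > 1 for every root.
This is linear in z: 1 + (-1.004) z = 0  =>  z = -1/(-1.004) = 0.996016,  |z| = 0.996016.
Moduli of all roots: 0.9960.
All moduli strictly greater than 1? No.
Verdict: Not invertible.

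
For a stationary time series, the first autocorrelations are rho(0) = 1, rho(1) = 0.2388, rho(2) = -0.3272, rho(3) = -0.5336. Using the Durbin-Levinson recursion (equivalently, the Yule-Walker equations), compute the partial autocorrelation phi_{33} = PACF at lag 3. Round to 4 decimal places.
\phi_{33} = -0.4150

The PACF at lag k is phi_{kk}, the last component of the solution
to the Yule-Walker system G_k phi = r_k where
  (G_k)_{ij} = rho(|i - j|), (r_k)_i = rho(i), i,j = 1..k.
Equivalently, Durbin-Levinson gives phi_{kk} iteratively:
  phi_{11} = rho(1)
  phi_{kk} = [rho(k) - sum_{j=1..k-1} phi_{k-1,j} rho(k-j)]
            / [1 - sum_{j=1..k-1} phi_{k-1,j} rho(j)],
  phi_{k,j} = phi_{k-1,j} - phi_{kk} phi_{k-1,k-j},  j = 1..k-1.
Step k = 1:
  phi_11 = rho(1) = 0.2388.
Step k = 2:
  phi_22 = [rho(2) - phi_11 rho(1)] / [1 - phi_11 rho(1)] = [-0.3272 - (0.2388)(0.2388)] / [1 - (0.2388)(0.2388)]
         = -0.38422544 / 0.94297456 = -0.407461.
  Update: phi_21 = phi_11 - phi_22 phi_11 = 0.2388 - (-0.407461)(0.2388) = 0.336102.
Step k = 3:
  phi_33 = [rho(3) - phi_21 rho(2) - phi_22 rho(1)] / [1 - phi_21 rho(1) - phi_22 rho(2)]
    numerator   = -0.5336 - (0.336102)(-0.3272) - (-0.407461)(0.2388) = -0.32632581
    denominator = 1 - (0.336102)(0.2388) - (-0.407461)(-0.3272) = 0.78641764
  phi_33 = -0.32632581 / 0.78641764 = -0.415.
Therefore phi_{33} = -0.4150.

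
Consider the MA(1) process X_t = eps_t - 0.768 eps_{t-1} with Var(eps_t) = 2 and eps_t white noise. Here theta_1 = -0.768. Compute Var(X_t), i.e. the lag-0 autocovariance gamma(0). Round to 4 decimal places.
\gamma(0) = 3.1796

For an MA(q) process X_t = eps_t + sum_i theta_i eps_{t-i} with
Var(eps_t) = sigma^2, the variance is
  gamma(0) = sigma^2 * (1 + sum_i theta_i^2).
  sum_i theta_i^2 = (-0.768)^2 = 0.589824.
  gamma(0) = 2 * (1 + 0.589824) = 2 * 1.589824 = 3.179648, which rounds to 3.1796.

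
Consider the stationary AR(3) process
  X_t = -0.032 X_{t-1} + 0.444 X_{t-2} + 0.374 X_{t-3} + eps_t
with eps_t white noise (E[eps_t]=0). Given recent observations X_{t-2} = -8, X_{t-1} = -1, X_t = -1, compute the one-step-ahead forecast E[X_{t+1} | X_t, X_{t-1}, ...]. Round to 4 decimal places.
E[X_{t+1} \mid \mathcal F_t] = -3.4040

For an AR(p) model X_t = c + sum_i phi_i X_{t-i} + eps_t, the
one-step-ahead conditional mean is
  E[X_{t+1} | X_t, ...] = c + sum_i phi_i X_{t+1-i}.
Substitute known values:
  E[X_{t+1} | ...] = (-0.032) * (-1) + (0.444) * (-1) + (0.374) * (-8)
                   = -3.4040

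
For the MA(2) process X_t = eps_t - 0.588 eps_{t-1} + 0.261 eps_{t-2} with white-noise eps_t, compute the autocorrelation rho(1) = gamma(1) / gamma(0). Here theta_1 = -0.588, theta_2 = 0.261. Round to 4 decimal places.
\rho(1) = -0.5244

For an MA(q) process with theta_0 = 1, the autocovariance is
  gamma(k) = sigma^2 * sum_{i=0..q-k} theta_i * theta_{i+k},
and rho(k) = gamma(k) / gamma(0). Sigma^2 cancels.
  numerator   = (1)*(-0.588) + (-0.588)*(0.261) = -0.741468.
  denominator = (1)^2 + (-0.588)^2 + (0.261)^2 = 1.413865.
  rho(1) = -0.741468 / 1.413865 = -0.5244.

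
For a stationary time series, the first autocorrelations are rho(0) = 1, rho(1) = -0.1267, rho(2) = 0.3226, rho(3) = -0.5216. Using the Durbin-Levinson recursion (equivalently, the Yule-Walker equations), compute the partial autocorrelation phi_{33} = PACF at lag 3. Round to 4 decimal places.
\phi_{33} = -0.5110

The PACF at lag k is phi_{kk}, the last component of the solution
to the Yule-Walker system G_k phi = r_k where
  (G_k)_{ij} = rho(|i - j|), (r_k)_i = rho(i), i,j = 1..k.
Equivalently, Durbin-Levinson gives phi_{kk} iteratively:
  phi_{11} = rho(1)
  phi_{kk} = [rho(k) - sum_{j=1..k-1} phi_{k-1,j} rho(k-j)]
            / [1 - sum_{j=1..k-1} phi_{k-1,j} rho(j)],
  phi_{k,j} = phi_{k-1,j} - phi_{kk} phi_{k-1,k-j},  j = 1..k-1.
Step k = 1:
  phi_11 = rho(1) = -0.1267.
Step k = 2:
  phi_22 = [rho(2) - phi_11 rho(1)] / [1 - phi_11 rho(1)] = [0.3226 - (-0.1267)(-0.1267)] / [1 - (-0.1267)(-0.1267)]
         = 0.30654711 / 0.98394711 = 0.311548.
  Update: phi_21 = phi_11 - phi_22 phi_11 = -0.1267 - (0.311548)(-0.1267) = -0.087227.
Step k = 3:
  phi_33 = [rho(3) - phi_21 rho(2) - phi_22 rho(1)] / [1 - phi_21 rho(1) - phi_22 rho(2)]
    numerator   = -0.5216 - (-0.087227)(0.3226) - (0.311548)(-0.1267) = -0.45398745
    denominator = 1 - (-0.087227)(-0.1267) - (0.311548)(0.3226) = 0.88844286
  phi_33 = -0.45398745 / 0.88844286 = -0.511.
Therefore phi_{33} = -0.5110.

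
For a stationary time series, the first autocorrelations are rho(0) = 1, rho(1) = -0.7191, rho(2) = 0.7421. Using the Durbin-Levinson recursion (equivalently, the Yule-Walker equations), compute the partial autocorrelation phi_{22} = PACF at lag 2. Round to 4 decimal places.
\phi_{22} = 0.4659

The PACF at lag k is phi_{kk}, the last component of the solution
to the Yule-Walker system G_k phi = r_k where
  (G_k)_{ij} = rho(|i - j|), (r_k)_i = rho(i), i,j = 1..k.
Equivalently, Durbin-Levinson gives phi_{kk} iteratively:
  phi_{11} = rho(1)
  phi_{kk} = [rho(k) - sum_{j=1..k-1} phi_{k-1,j} rho(k-j)]
            / [1 - sum_{j=1..k-1} phi_{k-1,j} rho(j)],
  phi_{k,j} = phi_{k-1,j} - phi_{kk} phi_{k-1,k-j},  j = 1..k-1.
Step k = 1:
  phi_11 = rho(1) = -0.7191.
Step k = 2:
  phi_22 = [rho(2) - phi_11 rho(1)] / [1 - phi_11 rho(1)] = [0.7421 - (-0.7191)(-0.7191)] / [1 - (-0.7191)(-0.7191)]
         = 0.22499519 / 0.48289519 = 0.4659.
Therefore phi_{22} = 0.4659.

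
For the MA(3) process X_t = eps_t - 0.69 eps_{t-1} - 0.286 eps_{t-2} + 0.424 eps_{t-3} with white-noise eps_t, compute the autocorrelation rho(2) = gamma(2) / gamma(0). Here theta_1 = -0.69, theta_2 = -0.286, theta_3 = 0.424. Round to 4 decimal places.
\rho(2) = -0.3330

For an MA(q) process with theta_0 = 1, the autocovariance is
  gamma(k) = sigma^2 * sum_{i=0..q-k} theta_i * theta_{i+k},
and rho(k) = gamma(k) / gamma(0). Sigma^2 cancels.
  numerator   = (1)*(-0.286) + (-0.69)*(0.424) = -0.57856.
  denominator = (1)^2 + (-0.69)^2 + (-0.286)^2 + (0.424)^2 = 1.737672.
  rho(2) = -0.57856 / 1.737672 = -0.3330.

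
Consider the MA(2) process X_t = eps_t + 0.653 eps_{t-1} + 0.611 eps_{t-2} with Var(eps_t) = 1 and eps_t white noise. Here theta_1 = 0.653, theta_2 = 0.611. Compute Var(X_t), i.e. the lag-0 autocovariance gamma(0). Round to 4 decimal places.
\gamma(0) = 1.7997

For an MA(q) process X_t = eps_t + sum_i theta_i eps_{t-i} with
Var(eps_t) = sigma^2, the variance is
  gamma(0) = sigma^2 * (1 + sum_i theta_i^2).
  sum_i theta_i^2 = (0.653)^2 + (0.611)^2 = 0.426409 + 0.373321 = 0.79973.
  gamma(0) = 1 * (1 + 0.79973) = 1 * 1.79973 = 1.79973, which rounds to 1.7997.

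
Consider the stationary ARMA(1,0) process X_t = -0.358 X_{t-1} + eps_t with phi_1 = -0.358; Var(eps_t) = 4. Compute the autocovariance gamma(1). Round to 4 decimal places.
\gamma(1) = -1.6425

Multiply the model equation by X_{t-k} and take expectations. With theta_0 = psi_0 = 1 and psi_j the MA(infinity) weights, this gives
  gamma(k) - sum_i phi_i gamma(k-i) = c_k,
  c_k = sigma^2 * sum_{j=k..q} theta_j psi_{j-k}   (c_k = 0 for k > q),
using gamma(-m) = gamma(m).
Pure AR (q = 0): c_0 = sigma^2 = 4, c_k = 0 for k >= 1.
Equations for k = 0 and k = 1 (AR order 1):
  gamma(0) = phi_1 gamma(1) + c_0
  gamma(1) = phi_1 gamma(0) + c_1
Substituting the second into the first: gamma(0) (1 - phi_1^2) = c_0 + phi_1 c_1, so
  gamma(0) = c_0 / (1 - phi_1^2) = 4 / (1 - (-0.358)^2) = 4 / 0.871836 = 4.588019.
  gamma(1) = phi_1 gamma(0) = (-0.358)(4.588019) = -1.642511.
Therefore gamma(1) = -1.6425 (to 4 decimal places).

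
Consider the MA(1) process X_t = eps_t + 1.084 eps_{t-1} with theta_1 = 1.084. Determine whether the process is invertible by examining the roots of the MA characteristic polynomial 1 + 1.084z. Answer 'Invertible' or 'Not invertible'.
\text{Not invertible}

The MA(q) characteristic polynomial is P(z) = 1 + 1.084z.
Invertibility requires all roots to lie outside the unit circle, i.e. |z| > 1 for every root.
This is linear in z: 1 + (1.084) z = 0  =>  z = -1/(1.084) = -0.922509,  |z| = 0.922509.
Moduli of all roots: 0.9225.
All moduli strictly greater than 1? No.
Verdict: Not invertible.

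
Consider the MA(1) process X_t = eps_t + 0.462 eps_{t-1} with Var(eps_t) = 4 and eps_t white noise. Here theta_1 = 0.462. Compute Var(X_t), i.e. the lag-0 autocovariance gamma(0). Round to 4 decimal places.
\gamma(0) = 4.8538

For an MA(q) process X_t = eps_t + sum_i theta_i eps_{t-i} with
Var(eps_t) = sigma^2, the variance is
  gamma(0) = sigma^2 * (1 + sum_i theta_i^2).
  sum_i theta_i^2 = (0.462)^2 = 0.213444.
  gamma(0) = 4 * (1 + 0.213444) = 4 * 1.213444 = 4.853776, which rounds to 4.8538.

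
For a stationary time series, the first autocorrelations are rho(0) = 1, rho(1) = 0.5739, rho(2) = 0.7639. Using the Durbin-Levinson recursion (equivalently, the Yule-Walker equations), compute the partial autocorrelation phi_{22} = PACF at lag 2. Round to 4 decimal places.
\phi_{22} = 0.6479

The PACF at lag k is phi_{kk}, the last component of the solution
to the Yule-Walker system G_k phi = r_k where
  (G_k)_{ij} = rho(|i - j|), (r_k)_i = rho(i), i,j = 1..k.
Equivalently, Durbin-Levinson gives phi_{kk} iteratively:
  phi_{11} = rho(1)
  phi_{kk} = [rho(k) - sum_{j=1..k-1} phi_{k-1,j} rho(k-j)]
            / [1 - sum_{j=1..k-1} phi_{k-1,j} rho(j)],
  phi_{k,j} = phi_{k-1,j} - phi_{kk} phi_{k-1,k-j},  j = 1..k-1.
Step k = 1:
  phi_11 = rho(1) = 0.5739.
Step k = 2:
  phi_22 = [rho(2) - phi_11 rho(1)] / [1 - phi_11 rho(1)] = [0.7639 - (0.5739)(0.5739)] / [1 - (0.5739)(0.5739)]
         = 0.43453879 / 0.67063879 = 0.6479.
Therefore phi_{22} = 0.6479.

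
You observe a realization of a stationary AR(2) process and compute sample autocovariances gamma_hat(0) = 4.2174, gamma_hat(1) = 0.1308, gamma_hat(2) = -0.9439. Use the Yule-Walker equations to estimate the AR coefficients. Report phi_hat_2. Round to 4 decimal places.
\hat\phi_{2} = -0.2250

The Yule-Walker equations for an AR(p) process read, in matrix form,
  Gamma_p phi = r_p,   with   (Gamma_p)_{ij} = gamma(|i - j|),
                       (r_p)_i = gamma(i),   i,j = 1..p.
Substitute the sample gammas (Toeplitz matrix and right-hand side of size 2):
  Gamma_p = [[4.2174, 0.1308], [0.1308, 4.2174]]
  r_p     = [0.1308, -0.9439]
Written out:
  4.2174 phi_1 + 0.1308 phi_2 = 0.1308
  0.1308 phi_1 + 4.2174 phi_2 = -0.9439
Solve by Cramer's rule:
  det = gamma(0)^2 - gamma(1)^2 = (4.2174)^2 - (0.1308)^2 = 17.78646276 - 0.01710864 = 17.76935412
  phi_hat_1 = [gamma(1) gamma(0) - gamma(1) gamma(2)] / det = [(0.1308)(4.2174) - (0.1308)(-0.9439)] / 17.76935412 = 0.67509804 / 17.76935412 = 0.038
  phi_hat_2 = [gamma(0) gamma(2) - gamma(1)^2] / det = [(4.2174)(-0.9439) - (0.1308)^2] / 17.76935412 = -3.9979125 / 17.76935412 = -0.225
So phi_hat = [0.0380, -0.2250].
Therefore phi_hat_2 = -0.2250.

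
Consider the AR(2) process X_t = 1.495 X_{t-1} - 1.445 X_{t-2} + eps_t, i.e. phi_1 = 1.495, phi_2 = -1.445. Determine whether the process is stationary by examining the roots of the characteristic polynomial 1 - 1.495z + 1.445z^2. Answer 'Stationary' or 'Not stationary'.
\text{Not stationary}

The AR(p) characteristic polynomial is P(z) = 1 - 1.495z + 1.445z^2.
Stationarity requires all roots to lie outside the unit circle, i.e. |z| > 1 for every root.
Set 1 + (-1.495) z + (1.445) z^2 = 0, i.e. a z^2 + b z + c = 0 with a = 1.445, b = -1.495, c = 1.
Discriminant D = b^2 - 4ac = (-1.495)^2 - 4*(1.445)*1 = 2.235025 - (5.78) = -3.544975.
D < 0, so the roots are the complex-conjugate pair z = (-b +/- i sqrt(-D)) / (2a) = 0.5173 +/- 0.6515i.
For a conjugate pair |z|^2 = z * conj(z) = (product of roots) = c/a = 1/(1.445) = 0.692042, so |z| = sqrt(0.692042) = 0.8319 for both roots.
Moduli of all roots: 0.8319, 0.8319.
All moduli strictly greater than 1? No.
Verdict: Not stationary.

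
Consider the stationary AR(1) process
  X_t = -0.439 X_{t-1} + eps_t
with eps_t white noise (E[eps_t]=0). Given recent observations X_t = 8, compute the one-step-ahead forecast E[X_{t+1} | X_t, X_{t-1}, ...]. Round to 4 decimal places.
E[X_{t+1} \mid \mathcal F_t] = -3.5120

For an AR(p) model X_t = c + sum_i phi_i X_{t-i} + eps_t, the
one-step-ahead conditional mean is
  E[X_{t+1} | X_t, ...] = c + sum_i phi_i X_{t+1-i}.
Substitute known values:
  E[X_{t+1} | ...] = (-0.439) * (8)
                   = -3.5120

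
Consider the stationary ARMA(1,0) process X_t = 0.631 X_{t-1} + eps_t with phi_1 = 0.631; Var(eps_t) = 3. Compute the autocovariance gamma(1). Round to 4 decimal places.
\gamma(1) = 3.1454

Multiply the model equation by X_{t-k} and take expectations. With theta_0 = psi_0 = 1 and psi_j the MA(infinity) weights, this gives
  gamma(k) - sum_i phi_i gamma(k-i) = c_k,
  c_k = sigma^2 * sum_{j=k..q} theta_j psi_{j-k}   (c_k = 0 for k > q),
using gamma(-m) = gamma(m).
Pure AR (q = 0): c_0 = sigma^2 = 3, c_k = 0 for k >= 1.
Equations for k = 0 and k = 1 (AR order 1):
  gamma(0) = phi_1 gamma(1) + c_0
  gamma(1) = phi_1 gamma(0) + c_1
Substituting the second into the first: gamma(0) (1 - phi_1^2) = c_0 + phi_1 c_1, so
  gamma(0) = c_0 / (1 - phi_1^2) = 3 / (1 - (0.631)^2) = 3 / 0.601839 = 4.984722.
  gamma(1) = phi_1 gamma(0) = (0.631)(4.984722) = 3.145359.
Therefore gamma(1) = 3.1454 (to 4 decimal places).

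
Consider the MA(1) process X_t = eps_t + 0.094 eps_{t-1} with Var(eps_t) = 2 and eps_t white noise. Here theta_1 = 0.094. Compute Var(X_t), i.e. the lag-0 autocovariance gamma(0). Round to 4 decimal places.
\gamma(0) = 2.0177

For an MA(q) process X_t = eps_t + sum_i theta_i eps_{t-i} with
Var(eps_t) = sigma^2, the variance is
  gamma(0) = sigma^2 * (1 + sum_i theta_i^2).
  sum_i theta_i^2 = (0.094)^2 = 0.008836.
  gamma(0) = 2 * (1 + 0.008836) = 2 * 1.008836 = 2.017672, which rounds to 2.0177.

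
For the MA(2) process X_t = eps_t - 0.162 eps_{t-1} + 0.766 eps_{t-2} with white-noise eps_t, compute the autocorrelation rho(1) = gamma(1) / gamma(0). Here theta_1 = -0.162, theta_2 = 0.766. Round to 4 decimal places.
\rho(1) = -0.1774

For an MA(q) process with theta_0 = 1, the autocovariance is
  gamma(k) = sigma^2 * sum_{i=0..q-k} theta_i * theta_{i+k},
and rho(k) = gamma(k) / gamma(0). Sigma^2 cancels.
  numerator   = (1)*(-0.162) + (-0.162)*(0.766) = -0.286092.
  denominator = (1)^2 + (-0.162)^2 + (0.766)^2 = 1.613.
  rho(1) = -0.286092 / 1.613 = -0.1774.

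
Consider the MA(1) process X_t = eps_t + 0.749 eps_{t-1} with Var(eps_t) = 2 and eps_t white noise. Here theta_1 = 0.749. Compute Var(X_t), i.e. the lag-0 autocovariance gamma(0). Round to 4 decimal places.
\gamma(0) = 3.1220

For an MA(q) process X_t = eps_t + sum_i theta_i eps_{t-i} with
Var(eps_t) = sigma^2, the variance is
  gamma(0) = sigma^2 * (1 + sum_i theta_i^2).
  sum_i theta_i^2 = (0.749)^2 = 0.561001.
  gamma(0) = 2 * (1 + 0.561001) = 2 * 1.561001 = 3.122002, which rounds to 3.1220.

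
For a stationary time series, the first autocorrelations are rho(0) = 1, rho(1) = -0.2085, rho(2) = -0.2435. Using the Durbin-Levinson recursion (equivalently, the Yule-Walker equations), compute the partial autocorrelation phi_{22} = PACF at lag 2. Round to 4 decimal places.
\phi_{22} = -0.3000

The PACF at lag k is phi_{kk}, the last component of the solution
to the Yule-Walker system G_k phi = r_k where
  (G_k)_{ij} = rho(|i - j|), (r_k)_i = rho(i), i,j = 1..k.
Equivalently, Durbin-Levinson gives phi_{kk} iteratively:
  phi_{11} = rho(1)
  phi_{kk} = [rho(k) - sum_{j=1..k-1} phi_{k-1,j} rho(k-j)]
            / [1 - sum_{j=1..k-1} phi_{k-1,j} rho(j)],
  phi_{k,j} = phi_{k-1,j} - phi_{kk} phi_{k-1,k-j},  j = 1..k-1.
Step k = 1:
  phi_11 = rho(1) = -0.2085.
Step k = 2:
  phi_22 = [rho(2) - phi_11 rho(1)] / [1 - phi_11 rho(1)] = [-0.2435 - (-0.2085)(-0.2085)] / [1 - (-0.2085)(-0.2085)]
         = -0.28697225 / 0.95652775 = -0.3.
Therefore phi_{22} = -0.3000.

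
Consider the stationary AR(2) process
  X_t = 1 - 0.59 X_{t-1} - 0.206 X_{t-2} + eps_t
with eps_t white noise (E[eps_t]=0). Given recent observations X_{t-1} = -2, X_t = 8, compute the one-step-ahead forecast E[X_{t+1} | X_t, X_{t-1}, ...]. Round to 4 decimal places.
E[X_{t+1} \mid \mathcal F_t] = -3.3080

For an AR(p) model X_t = c + sum_i phi_i X_{t-i} + eps_t, the
one-step-ahead conditional mean is
  E[X_{t+1} | X_t, ...] = c + sum_i phi_i X_{t+1-i}.
Substitute known values:
  E[X_{t+1} | ...] = 1 + (-0.59) * (8) + (-0.206) * (-2)
                   = -3.3080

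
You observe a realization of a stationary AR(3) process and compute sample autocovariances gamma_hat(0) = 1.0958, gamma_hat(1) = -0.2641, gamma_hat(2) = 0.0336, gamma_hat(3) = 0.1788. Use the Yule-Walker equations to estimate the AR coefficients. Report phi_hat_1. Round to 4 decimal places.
\hat\phi_{1} = -0.2430

The Yule-Walker equations for an AR(p) process read, in matrix form,
  Gamma_p phi = r_p,   with   (Gamma_p)_{ij} = gamma(|i - j|),
                       (r_p)_i = gamma(i),   i,j = 1..p.
Substitute the sample gammas (Toeplitz matrix and right-hand side of size 3):
  Gamma_p = [[1.0958, -0.2641, 0.0336], [-0.2641, 1.0958, -0.2641], [0.0336, -0.2641, 1.0958]]
  r_p     = [-0.2641, 0.0336, 0.1788]
Written out (R1..R3):
  (R1) 1.0958 phi_1 - 0.2641 phi_2 + 0.0336 phi_3 = -0.2641
  (R2) -0.2641 phi_1 + 1.0958 phi_2 - 0.2641 phi_3 = 0.0336
  (R3) 0.0336 phi_1 - 0.2641 phi_2 + 1.0958 phi_3 = 0.1788
Gaussian elimination:
  R2 <- R2 - (-0.2641/1.0958) R1 = R2 - (-0.241011) R1:  1.032149 phi_2 - 0.256002 phi_3 = -0.030051
  R3 <- R3 - (0.0336/1.0958) R1 = R3 - (0.030663) R1:  -0.256002 phi_2 + 1.09477 phi_3 = 0.186898
  R3 <- R3 - (-0.256002/1.032149) R2 = R3 - (-0.248028) R2:  1.031274 phi_3 = 0.179444
Back-substitution:
  phi_hat_3 = 0.179444 / 1.031274 = 0.174003
  phi_hat_2 = (-0.030051 - (-0.256002)(0.174003)) / 1.032149 = 0.014043
  phi_hat_1 = (-0.2641 - (-0.2641)(0.014043) - (0.0336)(0.174003)) / 1.0958 = -0.242962
So phi_hat = [-0.2430, 0.0140, 0.1740].
Therefore phi_hat_1 = -0.2430.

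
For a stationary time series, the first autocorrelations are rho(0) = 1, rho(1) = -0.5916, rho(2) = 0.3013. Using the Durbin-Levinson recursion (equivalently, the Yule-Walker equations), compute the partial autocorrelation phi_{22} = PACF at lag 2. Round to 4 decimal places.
\phi_{22} = -0.0749

The PACF at lag k is phi_{kk}, the last component of the solution
to the Yule-Walker system G_k phi = r_k where
  (G_k)_{ij} = rho(|i - j|), (r_k)_i = rho(i), i,j = 1..k.
Equivalently, Durbin-Levinson gives phi_{kk} iteratively:
  phi_{11} = rho(1)
  phi_{kk} = [rho(k) - sum_{j=1..k-1} phi_{k-1,j} rho(k-j)]
            / [1 - sum_{j=1..k-1} phi_{k-1,j} rho(j)],
  phi_{k,j} = phi_{k-1,j} - phi_{kk} phi_{k-1,k-j},  j = 1..k-1.
Step k = 1:
  phi_11 = rho(1) = -0.5916.
Step k = 2:
  phi_22 = [rho(2) - phi_11 rho(1)] / [1 - phi_11 rho(1)] = [0.3013 - (-0.5916)(-0.5916)] / [1 - (-0.5916)(-0.5916)]
         = -0.04869056 / 0.65000944 = -0.0749.
Therefore phi_{22} = -0.0749.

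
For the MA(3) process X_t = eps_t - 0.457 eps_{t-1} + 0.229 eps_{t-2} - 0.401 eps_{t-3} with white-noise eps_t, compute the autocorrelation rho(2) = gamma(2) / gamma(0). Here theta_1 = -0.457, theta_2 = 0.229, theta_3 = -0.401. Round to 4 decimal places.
\rho(2) = 0.2899

For an MA(q) process with theta_0 = 1, the autocovariance is
  gamma(k) = sigma^2 * sum_{i=0..q-k} theta_i * theta_{i+k},
and rho(k) = gamma(k) / gamma(0). Sigma^2 cancels.
  numerator   = (1)*(0.229) + (-0.457)*(-0.401) = 0.412257.
  denominator = (1)^2 + (-0.457)^2 + (0.229)^2 + (-0.401)^2 = 1.422091.
  rho(2) = 0.412257 / 1.422091 = 0.2899.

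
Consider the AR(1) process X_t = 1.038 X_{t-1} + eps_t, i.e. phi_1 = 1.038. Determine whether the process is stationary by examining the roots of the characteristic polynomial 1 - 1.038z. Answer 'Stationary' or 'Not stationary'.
\text{Not stationary}

The AR(p) characteristic polynomial is P(z) = 1 - 1.038z.
Stationarity requires all roots to lie outside the unit circle, i.e. |z| > 1 for every root.
This is linear in z: 1 + (-1.038) z = 0  =>  z = -1/(-1.038) = 0.963391,  |z| = 0.963391.
Moduli of all roots: 0.9634.
All moduli strictly greater than 1? No.
Verdict: Not stationary.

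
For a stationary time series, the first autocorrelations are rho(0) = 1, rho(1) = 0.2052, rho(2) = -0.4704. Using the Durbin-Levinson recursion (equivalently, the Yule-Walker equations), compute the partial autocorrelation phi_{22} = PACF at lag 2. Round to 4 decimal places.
\phi_{22} = -0.5350

The PACF at lag k is phi_{kk}, the last component of the solution
to the Yule-Walker system G_k phi = r_k where
  (G_k)_{ij} = rho(|i - j|), (r_k)_i = rho(i), i,j = 1..k.
Equivalently, Durbin-Levinson gives phi_{kk} iteratively:
  phi_{11} = rho(1)
  phi_{kk} = [rho(k) - sum_{j=1..k-1} phi_{k-1,j} rho(k-j)]
            / [1 - sum_{j=1..k-1} phi_{k-1,j} rho(j)],
  phi_{k,j} = phi_{k-1,j} - phi_{kk} phi_{k-1,k-j},  j = 1..k-1.
Step k = 1:
  phi_11 = rho(1) = 0.2052.
Step k = 2:
  phi_22 = [rho(2) - phi_11 rho(1)] / [1 - phi_11 rho(1)] = [-0.4704 - (0.2052)(0.2052)] / [1 - (0.2052)(0.2052)]
         = -0.51250704 / 0.95789296 = -0.535.
Therefore phi_{22} = -0.5350.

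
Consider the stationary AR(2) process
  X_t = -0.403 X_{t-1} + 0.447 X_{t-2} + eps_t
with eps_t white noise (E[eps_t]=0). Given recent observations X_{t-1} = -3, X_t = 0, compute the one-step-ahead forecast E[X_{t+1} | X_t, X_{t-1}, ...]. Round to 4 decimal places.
E[X_{t+1} \mid \mathcal F_t] = -1.3410

For an AR(p) model X_t = c + sum_i phi_i X_{t-i} + eps_t, the
one-step-ahead conditional mean is
  E[X_{t+1} | X_t, ...] = c + sum_i phi_i X_{t+1-i}.
Substitute known values:
  E[X_{t+1} | ...] = (-0.403) * (0) + (0.447) * (-3)
                   = -1.3410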